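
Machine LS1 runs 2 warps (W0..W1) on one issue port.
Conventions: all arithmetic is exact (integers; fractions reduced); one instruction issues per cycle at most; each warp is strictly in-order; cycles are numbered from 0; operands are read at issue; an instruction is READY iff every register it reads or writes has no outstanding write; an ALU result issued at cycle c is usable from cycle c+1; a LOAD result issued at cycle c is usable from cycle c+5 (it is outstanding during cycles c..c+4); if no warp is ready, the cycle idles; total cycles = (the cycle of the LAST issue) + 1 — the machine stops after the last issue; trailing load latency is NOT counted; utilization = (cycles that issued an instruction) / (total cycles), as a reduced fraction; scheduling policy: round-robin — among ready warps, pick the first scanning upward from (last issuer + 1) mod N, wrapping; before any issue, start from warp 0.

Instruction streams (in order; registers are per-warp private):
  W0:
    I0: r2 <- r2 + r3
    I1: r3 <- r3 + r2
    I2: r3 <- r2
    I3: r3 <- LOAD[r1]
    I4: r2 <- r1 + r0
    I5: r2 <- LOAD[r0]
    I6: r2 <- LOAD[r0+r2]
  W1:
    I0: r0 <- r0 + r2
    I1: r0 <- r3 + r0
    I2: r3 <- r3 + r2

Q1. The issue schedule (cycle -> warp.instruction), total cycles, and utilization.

cycle 0: W0.I0
cycle 1: W1.I0
cycle 2: W0.I1
cycle 3: W1.I1
cycle 4: W0.I2
cycle 5: W1.I2
cycle 6: W0.I3
cycle 7: W0.I4
cycle 8: W0.I5
cycle 9: idle
cycle 10: idle
cycle 11: idle
cycle 12: idle
cycle 13: W0.I6

Answer: 14 cycles, utilization 5/7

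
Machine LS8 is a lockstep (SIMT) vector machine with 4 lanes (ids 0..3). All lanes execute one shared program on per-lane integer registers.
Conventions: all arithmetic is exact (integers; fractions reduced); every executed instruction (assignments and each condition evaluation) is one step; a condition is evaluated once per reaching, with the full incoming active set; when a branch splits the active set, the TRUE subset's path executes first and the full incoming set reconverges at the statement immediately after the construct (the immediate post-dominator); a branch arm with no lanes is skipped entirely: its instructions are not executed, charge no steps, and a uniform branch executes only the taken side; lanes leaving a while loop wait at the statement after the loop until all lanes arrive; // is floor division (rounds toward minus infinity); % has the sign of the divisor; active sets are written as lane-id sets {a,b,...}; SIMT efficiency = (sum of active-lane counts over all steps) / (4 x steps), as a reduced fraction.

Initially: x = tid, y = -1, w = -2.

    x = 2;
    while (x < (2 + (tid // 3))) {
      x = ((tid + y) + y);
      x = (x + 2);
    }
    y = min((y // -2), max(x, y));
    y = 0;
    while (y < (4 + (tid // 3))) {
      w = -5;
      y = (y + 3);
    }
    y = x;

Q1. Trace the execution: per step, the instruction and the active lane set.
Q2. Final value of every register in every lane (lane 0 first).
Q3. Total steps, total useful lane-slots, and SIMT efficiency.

step 0: x <- 2                       {0,1,2,3}
step 1: eval (x < (2 + (tid // 3)))  {0,1,2,3}
step 2: x <- ((tid + y) + y)         {3}
step 3: x <- (x + 2)                 {3}
step 4: eval (x < (2 + (tid // 3)))  {3}
step 5: y <- min((y // -2), max(x, y)) {0,1,2,3}
step 6: y <- 0                       {0,1,2,3}
step 7: eval (y < (4 + (tid // 3)))  {0,1,2,3}
step 8: w <- -5                      {0,1,2,3}
step 9: y <- (y + 3)                 {0,1,2,3}
step 10: eval (y < (4 + (tid // 3)))  {0,1,2,3}
step 11: w <- -5                      {0,1,2,3}
step 12: y <- (y + 3)                 {0,1,2,3}
step 13: eval (y < (4 + (tid // 3)))  {0,1,2,3}
step 14: y <- x                       {0,1,2,3}

Answer: 15 steps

x: 2,2,2,3
y: 2,2,2,3
w: -5,-5,-5,-5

steps = 15; useful = 51; efficiency = 51/60 = 17/20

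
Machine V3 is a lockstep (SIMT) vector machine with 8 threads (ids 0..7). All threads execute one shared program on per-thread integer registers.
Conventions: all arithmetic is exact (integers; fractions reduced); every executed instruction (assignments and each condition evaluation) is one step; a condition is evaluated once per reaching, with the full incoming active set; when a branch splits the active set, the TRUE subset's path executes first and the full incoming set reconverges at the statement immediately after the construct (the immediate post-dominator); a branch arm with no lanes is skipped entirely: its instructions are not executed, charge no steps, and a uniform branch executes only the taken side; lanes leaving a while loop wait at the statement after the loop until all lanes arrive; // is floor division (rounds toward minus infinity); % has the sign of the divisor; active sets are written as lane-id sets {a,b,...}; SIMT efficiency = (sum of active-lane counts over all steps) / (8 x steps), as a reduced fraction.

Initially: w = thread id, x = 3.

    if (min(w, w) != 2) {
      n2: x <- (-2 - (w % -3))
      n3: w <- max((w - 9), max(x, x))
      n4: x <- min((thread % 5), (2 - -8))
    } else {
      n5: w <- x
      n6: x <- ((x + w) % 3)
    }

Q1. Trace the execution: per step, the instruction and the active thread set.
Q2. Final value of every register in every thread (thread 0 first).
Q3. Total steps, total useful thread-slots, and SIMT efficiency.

step 0: eval (min(w, w) != 2)        {0,1,2,3,4,5,6,7}
step 1: x <- (-2 - (w % -3))         {0,1,3,4,5,6,7}
step 2: w <- max((w - 9), max(x, x)) {0,1,3,4,5,6,7}
step 3: x <- min((thread % 5), (2 - -8)) {0,1,3,4,5,6,7}
step 4: w <- x                       {2}
step 5: x <- ((x + w) % 3)           {2}

Answer: 6 steps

w: -2,0,3,-2,0,-1,-2,0
x: 0,1,0,3,4,0,1,2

steps = 6; useful = 31; efficiency = 31/48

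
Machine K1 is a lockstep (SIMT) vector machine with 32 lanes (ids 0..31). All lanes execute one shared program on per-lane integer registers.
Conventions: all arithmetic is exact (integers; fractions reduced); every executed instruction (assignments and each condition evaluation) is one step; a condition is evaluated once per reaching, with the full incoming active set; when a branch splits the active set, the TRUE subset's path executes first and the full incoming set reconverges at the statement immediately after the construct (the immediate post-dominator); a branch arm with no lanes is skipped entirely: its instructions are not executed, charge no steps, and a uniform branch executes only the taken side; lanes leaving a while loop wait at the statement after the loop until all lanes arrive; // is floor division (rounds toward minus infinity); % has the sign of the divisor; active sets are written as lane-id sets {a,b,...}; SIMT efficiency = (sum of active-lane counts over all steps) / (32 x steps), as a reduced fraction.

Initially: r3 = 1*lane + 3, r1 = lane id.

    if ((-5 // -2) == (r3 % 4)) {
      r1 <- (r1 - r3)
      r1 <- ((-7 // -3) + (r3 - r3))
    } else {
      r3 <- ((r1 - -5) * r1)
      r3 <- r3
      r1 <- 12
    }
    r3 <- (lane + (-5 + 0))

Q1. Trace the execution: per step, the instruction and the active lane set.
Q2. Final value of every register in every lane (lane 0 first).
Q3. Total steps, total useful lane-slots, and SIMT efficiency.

step 0: eval ((-5 // -2) == (r3 % 4)) {0,1,2,3,4,5,6,7,8,9,10,11,12,13,14,15,16,17,18,19,20,21,22,23,24,25,26,27,28,29,30,31}
step 1: r1 <- (r1 - r3)              {3,7,11,15,19,23,27,31}
step 2: r1 <- ((-7 // -3) + (r3 - r3)) {3,7,11,15,19,23,27,31}
step 3: r3 <- ((r1 - -5) * r1)       {0,1,2,4,5,6,8,9,10,12,13,14,16,17,18,20,21,22,24,25,26,28,29,30}
step 4: r3 <- r3                     {0,1,2,4,5,6,8,9,10,12,13,14,16,17,18,20,21,22,24,25,26,28,29,30}
step 5: r1 <- 12                     {0,1,2,4,5,6,8,9,10,12,13,14,16,17,18,20,21,22,24,25,26,28,29,30}
step 6: r3 <- (lane + (-5 + 0))      {0,1,2,3,4,5,6,7,8,9,10,11,12,13,14,15,16,17,18,19,20,21,22,23,24,25,26,27,28,29,30,31}

Answer: 7 steps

r3: -5,-4,-3,-2,-1,0,1,2,3,4,5,6,7,8,9,10,11,12,13,14,15,16,17,18,19,20,21,22,23,24,25,26
r1: 12,12,12,2,12,12,12,2,12,12,12,2,12,12,12,2,12,12,12,2,12,12,12,2,12,12,12,2,12,12,12,2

steps = 7; useful = 152; efficiency = 152/224 = 19/28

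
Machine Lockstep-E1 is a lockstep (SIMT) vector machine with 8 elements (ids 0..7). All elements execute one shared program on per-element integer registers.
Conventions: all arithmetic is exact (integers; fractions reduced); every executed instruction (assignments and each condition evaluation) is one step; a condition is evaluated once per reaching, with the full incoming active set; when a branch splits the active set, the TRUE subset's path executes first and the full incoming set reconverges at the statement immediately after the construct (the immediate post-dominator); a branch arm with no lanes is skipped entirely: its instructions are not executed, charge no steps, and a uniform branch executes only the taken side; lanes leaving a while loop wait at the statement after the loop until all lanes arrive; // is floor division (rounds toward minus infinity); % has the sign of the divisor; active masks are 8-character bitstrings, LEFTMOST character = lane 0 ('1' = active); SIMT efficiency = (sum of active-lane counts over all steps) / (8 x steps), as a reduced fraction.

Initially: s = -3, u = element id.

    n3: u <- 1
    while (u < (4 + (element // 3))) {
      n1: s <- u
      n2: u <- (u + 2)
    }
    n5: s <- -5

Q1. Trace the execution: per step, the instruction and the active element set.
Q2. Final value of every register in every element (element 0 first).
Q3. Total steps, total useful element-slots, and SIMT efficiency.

step 0: u <- 1                       11111111
step 1: eval (u < (4 + (element // 3))) 11111111
step 2: s <- u                       11111111
step 3: u <- (u + 2)                 11111111
step 4: eval (u < (4 + (element // 3))) 11111111
step 5: s <- u                       11111111
step 6: u <- (u + 2)                 11111111
step 7: eval (u < (4 + (element // 3))) 11111111
step 8: s <- u                       00000011
step 9: u <- (u + 2)                 00000011
step 10: eval (u < (4 + (element // 3))) 00000011
step 11: s <- -5                      11111111

Answer: 12 steps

s: -5,-5,-5,-5,-5,-5,-5,-5
u: 5,5,5,5,5,5,7,7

steps = 12; useful = 78; efficiency = 78/96 = 13/16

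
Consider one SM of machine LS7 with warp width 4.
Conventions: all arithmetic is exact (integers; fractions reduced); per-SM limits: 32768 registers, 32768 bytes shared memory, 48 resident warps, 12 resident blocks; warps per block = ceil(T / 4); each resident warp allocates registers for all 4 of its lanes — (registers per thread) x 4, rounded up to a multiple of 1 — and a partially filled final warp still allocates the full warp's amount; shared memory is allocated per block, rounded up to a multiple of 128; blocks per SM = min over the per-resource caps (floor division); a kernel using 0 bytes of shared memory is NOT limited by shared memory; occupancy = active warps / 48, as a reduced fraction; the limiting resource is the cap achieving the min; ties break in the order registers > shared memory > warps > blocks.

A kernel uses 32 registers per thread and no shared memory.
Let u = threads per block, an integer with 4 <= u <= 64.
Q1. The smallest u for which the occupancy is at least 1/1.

Answer: u = 13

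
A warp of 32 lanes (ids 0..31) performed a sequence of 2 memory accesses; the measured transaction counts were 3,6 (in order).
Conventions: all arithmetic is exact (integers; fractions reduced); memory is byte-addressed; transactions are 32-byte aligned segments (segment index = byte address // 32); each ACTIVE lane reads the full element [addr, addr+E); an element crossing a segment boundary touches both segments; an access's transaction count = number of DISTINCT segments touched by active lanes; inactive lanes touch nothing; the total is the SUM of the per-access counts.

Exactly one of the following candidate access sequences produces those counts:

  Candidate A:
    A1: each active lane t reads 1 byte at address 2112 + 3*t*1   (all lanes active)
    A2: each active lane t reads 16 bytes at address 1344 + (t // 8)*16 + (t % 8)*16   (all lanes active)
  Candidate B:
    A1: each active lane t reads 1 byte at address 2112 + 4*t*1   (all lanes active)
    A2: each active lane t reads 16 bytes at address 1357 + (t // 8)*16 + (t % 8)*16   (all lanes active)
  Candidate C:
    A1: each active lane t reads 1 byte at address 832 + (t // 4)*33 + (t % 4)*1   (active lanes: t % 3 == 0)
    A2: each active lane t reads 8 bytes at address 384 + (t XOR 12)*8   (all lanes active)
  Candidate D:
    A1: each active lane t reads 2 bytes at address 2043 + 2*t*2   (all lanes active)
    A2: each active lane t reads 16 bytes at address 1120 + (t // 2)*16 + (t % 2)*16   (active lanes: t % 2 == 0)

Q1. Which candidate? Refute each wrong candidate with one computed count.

B: A1 gives 4 transactions, not 3
C: A1 gives 8 transactions, not 3
D: A1 gives 5 transactions, not 3
A: all counts match (3,6)

Answer: A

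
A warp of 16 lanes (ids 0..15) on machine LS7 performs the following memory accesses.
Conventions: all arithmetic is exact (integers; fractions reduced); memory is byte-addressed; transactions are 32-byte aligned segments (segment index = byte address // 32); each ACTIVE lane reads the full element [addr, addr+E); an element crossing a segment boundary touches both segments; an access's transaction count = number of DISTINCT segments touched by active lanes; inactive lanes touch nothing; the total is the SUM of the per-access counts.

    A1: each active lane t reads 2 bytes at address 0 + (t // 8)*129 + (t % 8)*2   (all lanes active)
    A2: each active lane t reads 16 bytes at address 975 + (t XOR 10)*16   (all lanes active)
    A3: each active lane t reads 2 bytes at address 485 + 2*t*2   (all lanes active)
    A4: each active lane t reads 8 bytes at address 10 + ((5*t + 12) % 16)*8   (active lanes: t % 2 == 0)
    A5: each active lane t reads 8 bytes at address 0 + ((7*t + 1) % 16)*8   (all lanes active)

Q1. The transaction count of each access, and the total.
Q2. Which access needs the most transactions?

A1: 2 transactions
A2: 9 transactions
A3: 3 transactions
A4: 5 transactions
A5: 4 transactions

Answer: 2,9,3,5,4; total 23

Answer: A2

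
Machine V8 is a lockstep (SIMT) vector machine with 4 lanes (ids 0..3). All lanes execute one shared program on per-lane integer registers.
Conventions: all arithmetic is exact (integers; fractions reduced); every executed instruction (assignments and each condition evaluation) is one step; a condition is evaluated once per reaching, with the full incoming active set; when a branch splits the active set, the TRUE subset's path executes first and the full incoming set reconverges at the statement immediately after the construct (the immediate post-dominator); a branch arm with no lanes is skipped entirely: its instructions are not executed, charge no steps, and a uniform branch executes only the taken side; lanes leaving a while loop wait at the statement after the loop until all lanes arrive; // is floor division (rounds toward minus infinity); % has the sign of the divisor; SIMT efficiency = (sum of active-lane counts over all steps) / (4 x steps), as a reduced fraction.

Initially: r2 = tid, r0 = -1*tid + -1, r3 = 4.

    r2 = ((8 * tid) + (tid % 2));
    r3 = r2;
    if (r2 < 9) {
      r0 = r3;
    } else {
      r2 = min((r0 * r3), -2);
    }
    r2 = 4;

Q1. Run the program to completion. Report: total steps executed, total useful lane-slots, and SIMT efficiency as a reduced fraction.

Answer: 6 steps, 20 useful, 5/6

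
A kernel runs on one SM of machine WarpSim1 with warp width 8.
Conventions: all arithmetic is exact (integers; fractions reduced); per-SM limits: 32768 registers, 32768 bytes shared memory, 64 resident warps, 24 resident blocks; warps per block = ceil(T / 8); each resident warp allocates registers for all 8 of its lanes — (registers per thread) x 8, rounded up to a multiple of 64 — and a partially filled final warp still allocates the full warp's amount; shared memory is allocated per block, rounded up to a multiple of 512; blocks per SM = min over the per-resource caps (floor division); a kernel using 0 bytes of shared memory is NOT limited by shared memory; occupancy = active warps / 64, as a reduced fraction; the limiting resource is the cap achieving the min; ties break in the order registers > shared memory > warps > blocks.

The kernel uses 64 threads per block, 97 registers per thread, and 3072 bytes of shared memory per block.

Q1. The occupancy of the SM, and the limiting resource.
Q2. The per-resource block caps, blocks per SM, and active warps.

Answer: occupancy 1/2, limited by registers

registers: 4 blocks
shared memory: 10 blocks
warps: 8 blocks
blocks: 24 blocks

Answer: 4 blocks, 32 active warps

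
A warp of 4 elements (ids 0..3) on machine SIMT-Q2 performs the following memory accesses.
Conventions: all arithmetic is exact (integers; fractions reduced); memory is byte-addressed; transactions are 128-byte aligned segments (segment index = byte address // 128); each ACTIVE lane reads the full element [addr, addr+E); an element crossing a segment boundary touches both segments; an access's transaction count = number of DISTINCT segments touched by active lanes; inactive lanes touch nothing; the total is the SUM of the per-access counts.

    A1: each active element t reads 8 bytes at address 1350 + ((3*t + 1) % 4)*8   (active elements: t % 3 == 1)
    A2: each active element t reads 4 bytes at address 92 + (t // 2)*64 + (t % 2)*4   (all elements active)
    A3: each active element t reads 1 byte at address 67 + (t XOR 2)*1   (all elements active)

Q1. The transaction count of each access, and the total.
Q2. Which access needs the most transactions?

A1: 1 transaction
A2: 2 transactions
A3: 1 transaction

Answer: 1,2,1; total 4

Answer: A2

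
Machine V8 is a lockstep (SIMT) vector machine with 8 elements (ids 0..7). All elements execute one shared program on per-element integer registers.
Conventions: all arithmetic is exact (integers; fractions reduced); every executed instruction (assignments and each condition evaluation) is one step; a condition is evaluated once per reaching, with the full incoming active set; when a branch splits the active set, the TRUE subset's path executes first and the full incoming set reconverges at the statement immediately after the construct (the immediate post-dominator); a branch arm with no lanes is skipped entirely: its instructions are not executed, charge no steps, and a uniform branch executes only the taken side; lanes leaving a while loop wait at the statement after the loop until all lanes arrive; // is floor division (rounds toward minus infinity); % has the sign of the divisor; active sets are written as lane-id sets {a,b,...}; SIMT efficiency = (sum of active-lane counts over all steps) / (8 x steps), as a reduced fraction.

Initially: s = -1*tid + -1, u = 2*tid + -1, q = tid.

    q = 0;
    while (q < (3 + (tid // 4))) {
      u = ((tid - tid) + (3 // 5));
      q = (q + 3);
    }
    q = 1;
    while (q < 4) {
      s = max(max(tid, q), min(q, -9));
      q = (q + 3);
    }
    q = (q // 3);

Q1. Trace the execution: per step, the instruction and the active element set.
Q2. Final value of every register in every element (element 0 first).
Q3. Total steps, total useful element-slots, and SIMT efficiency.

step 0: q <- 0                       {0,1,2,3,4,5,6,7}
step 1: eval (q < (3 + (tid // 4)))  {0,1,2,3,4,5,6,7}
step 2: u <- ((tid - tid) + (3 // 5)) {0,1,2,3,4,5,6,7}
step 3: q <- (q + 3)                 {0,1,2,3,4,5,6,7}
step 4: eval (q < (3 + (tid // 4)))  {0,1,2,3,4,5,6,7}
step 5: u <- ((tid - tid) + (3 // 5)) {4,5,6,7}
step 6: q <- (q + 3)                 {4,5,6,7}
step 7: eval (q < (3 + (tid // 4)))  {4,5,6,7}
step 8: q <- 1                       {0,1,2,3,4,5,6,7}
step 9: eval (q < 4)                 {0,1,2,3,4,5,6,7}
step 10: s <- max(max(tid, q), min(q, -9)) {0,1,2,3,4,5,6,7}
step 11: q <- (q + 3)                 {0,1,2,3,4,5,6,7}
step 12: eval (q < 4)                 {0,1,2,3,4,5,6,7}
step 13: q <- (q // 3)                {0,1,2,3,4,5,6,7}

Answer: 14 steps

s: 1,1,2,3,4,5,6,7
u: 0,0,0,0,0,0,0,0
q: 1,1,1,1,1,1,1,1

steps = 14; useful = 100; efficiency = 100/112 = 25/28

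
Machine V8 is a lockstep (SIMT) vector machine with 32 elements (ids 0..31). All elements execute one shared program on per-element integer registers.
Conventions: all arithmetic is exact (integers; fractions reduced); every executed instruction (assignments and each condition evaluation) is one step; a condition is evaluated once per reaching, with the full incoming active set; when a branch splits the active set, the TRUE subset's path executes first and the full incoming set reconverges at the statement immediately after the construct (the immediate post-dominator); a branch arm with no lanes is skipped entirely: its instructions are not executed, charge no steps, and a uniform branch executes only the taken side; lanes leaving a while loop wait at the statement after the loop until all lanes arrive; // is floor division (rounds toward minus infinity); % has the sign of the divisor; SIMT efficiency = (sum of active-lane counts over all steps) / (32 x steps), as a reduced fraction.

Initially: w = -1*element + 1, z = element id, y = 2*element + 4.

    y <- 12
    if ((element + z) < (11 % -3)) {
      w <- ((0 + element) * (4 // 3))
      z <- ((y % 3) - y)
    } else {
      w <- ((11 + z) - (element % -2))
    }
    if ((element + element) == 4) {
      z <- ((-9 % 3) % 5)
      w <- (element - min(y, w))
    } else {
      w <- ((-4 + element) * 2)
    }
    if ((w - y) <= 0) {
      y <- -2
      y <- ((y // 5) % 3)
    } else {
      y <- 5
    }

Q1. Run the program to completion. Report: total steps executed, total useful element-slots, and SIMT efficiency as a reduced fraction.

Answer: 11 steps, 236 useful, 59/88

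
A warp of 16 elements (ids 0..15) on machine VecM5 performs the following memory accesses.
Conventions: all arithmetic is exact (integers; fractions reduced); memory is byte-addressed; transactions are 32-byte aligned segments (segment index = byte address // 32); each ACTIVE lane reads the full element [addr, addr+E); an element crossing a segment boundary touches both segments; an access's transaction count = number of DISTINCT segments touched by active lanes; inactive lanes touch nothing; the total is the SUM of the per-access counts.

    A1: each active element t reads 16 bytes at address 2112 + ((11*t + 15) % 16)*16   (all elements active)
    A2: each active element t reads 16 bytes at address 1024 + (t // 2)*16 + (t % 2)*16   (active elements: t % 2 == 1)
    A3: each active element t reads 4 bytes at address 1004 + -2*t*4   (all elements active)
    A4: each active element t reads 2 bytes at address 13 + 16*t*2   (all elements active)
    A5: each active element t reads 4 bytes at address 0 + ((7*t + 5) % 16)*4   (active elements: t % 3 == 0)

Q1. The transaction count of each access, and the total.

A1: 8 transactions
A2: 5 transactions
A3: 5 transactions
A4: 16 transactions
A5: 2 transactions

Answer: 8,5,5,16,2; total 36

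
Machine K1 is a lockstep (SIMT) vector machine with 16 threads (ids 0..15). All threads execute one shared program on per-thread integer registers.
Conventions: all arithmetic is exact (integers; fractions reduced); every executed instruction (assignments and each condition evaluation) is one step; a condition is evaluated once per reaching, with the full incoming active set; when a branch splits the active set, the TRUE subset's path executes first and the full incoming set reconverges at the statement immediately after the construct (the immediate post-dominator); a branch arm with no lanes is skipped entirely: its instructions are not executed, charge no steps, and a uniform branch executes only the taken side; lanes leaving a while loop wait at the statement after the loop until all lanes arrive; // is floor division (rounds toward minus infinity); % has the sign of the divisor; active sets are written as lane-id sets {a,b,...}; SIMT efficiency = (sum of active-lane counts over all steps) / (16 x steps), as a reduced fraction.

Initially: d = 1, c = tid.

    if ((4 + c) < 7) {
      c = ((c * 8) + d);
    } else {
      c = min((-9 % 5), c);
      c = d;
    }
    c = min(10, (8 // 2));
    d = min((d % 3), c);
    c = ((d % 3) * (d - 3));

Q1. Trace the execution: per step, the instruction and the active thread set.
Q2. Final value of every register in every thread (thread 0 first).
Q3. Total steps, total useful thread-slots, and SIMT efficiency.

step 0: eval ((4 + c) < 7)           {0,1,2,3,4,5,6,7,8,9,10,11,12,13,14,15}
step 1: c <- ((c * 8) + d)           {0,1,2}
step 2: c <- min((-9 % 5), c)        {3,4,5,6,7,8,9,10,11,12,13,14,15}
step 3: c <- d                       {3,4,5,6,7,8,9,10,11,12,13,14,15}
step 4: c <- min(10, (8 // 2))       {0,1,2,3,4,5,6,7,8,9,10,11,12,13,14,15}
step 5: d <- min((d % 3), c)         {0,1,2,3,4,5,6,7,8,9,10,11,12,13,14,15}
step 6: c <- ((d % 3) * (d - 3))     {0,1,2,3,4,5,6,7,8,9,10,11,12,13,14,15}

Answer: 7 steps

d: 1,1,1,1,1,1,1,1,1,1,1,1,1,1,1,1
c: -2,-2,-2,-2,-2,-2,-2,-2,-2,-2,-2,-2,-2,-2,-2,-2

steps = 7; useful = 93; efficiency = 93/112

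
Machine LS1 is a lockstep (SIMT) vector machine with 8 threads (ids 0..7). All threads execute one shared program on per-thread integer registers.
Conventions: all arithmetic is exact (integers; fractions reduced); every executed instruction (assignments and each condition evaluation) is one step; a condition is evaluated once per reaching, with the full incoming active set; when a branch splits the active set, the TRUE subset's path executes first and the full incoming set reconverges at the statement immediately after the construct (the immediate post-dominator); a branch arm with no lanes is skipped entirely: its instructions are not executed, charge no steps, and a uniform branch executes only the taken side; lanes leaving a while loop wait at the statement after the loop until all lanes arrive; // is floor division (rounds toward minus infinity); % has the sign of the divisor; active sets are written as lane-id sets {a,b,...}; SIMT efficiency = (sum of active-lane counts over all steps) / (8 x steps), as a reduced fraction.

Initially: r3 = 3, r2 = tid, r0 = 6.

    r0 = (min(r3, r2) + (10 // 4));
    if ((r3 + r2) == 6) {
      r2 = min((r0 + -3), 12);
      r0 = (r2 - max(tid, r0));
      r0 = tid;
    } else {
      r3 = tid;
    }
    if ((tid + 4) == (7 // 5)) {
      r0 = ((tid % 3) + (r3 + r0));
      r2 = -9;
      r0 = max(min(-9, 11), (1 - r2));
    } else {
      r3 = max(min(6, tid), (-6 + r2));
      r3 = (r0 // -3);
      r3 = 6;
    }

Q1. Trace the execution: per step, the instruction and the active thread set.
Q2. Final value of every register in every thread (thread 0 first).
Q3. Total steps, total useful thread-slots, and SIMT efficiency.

step 0: r0 <- (min(r3, r2) + (10 // 4)) {0,1,2,3,4,5,6,7}
step 1: eval ((r3 + r2) == 6)        {0,1,2,3,4,5,6,7}
step 2: r2 <- min((r0 + -3), 12)     {3}
step 3: r0 <- (r2 - max(tid, r0))    {3}
step 4: r0 <- tid                    {3}
step 5: r3 <- tid                    {0,1,2,4,5,6,7}
step 6: eval ((tid + 4) == (7 // 5)) {0,1,2,3,4,5,6,7}
step 7: r3 <- max(min(6, tid), (-6 + r2)) {0,1,2,3,4,5,6,7}
step 8: r3 <- (r0 // -3)             {0,1,2,3,4,5,6,7}
step 9: r3 <- 6                      {0,1,2,3,4,5,6,7}

Answer: 10 steps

r3: 6,6,6,6,6,6,6,6
r2: 0,1,2,2,4,5,6,7
r0: 2,3,4,3,5,5,5,5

steps = 10; useful = 58; efficiency = 58/80 = 29/40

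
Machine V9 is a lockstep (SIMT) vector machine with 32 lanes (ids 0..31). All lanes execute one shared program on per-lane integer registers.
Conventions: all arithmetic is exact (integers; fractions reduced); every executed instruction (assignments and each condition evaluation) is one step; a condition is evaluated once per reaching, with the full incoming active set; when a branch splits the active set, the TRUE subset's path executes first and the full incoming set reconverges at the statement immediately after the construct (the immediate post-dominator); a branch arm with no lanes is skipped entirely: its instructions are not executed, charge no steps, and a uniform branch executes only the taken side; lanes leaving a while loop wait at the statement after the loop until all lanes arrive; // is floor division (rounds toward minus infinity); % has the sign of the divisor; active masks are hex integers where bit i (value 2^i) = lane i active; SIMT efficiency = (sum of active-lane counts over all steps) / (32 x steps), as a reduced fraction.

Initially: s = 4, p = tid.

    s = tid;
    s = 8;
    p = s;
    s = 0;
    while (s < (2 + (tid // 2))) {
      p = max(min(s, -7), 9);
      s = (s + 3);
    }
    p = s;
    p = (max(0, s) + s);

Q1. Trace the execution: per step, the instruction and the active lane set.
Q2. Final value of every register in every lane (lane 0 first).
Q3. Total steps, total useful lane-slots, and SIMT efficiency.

step 0: s <- tid                     0xffffffff
step 1: s <- 8                       0xffffffff
step 2: p <- s                       0xffffffff
step 3: s <- 0                       0xffffffff
step 4: eval (s < (2 + (tid // 2)))  0xffffffff
step 5: p <- max(min(s, -7), 9)      0xffffffff
step 6: s <- (s + 3)                 0xffffffff
step 7: eval (s < (2 + (tid // 2)))  0xffffffff
step 8: p <- max(min(s, -7), 9)      0xfffffff0
step 9: s <- (s + 3)                 0xfffffff0
step 10: eval (s < (2 + (tid // 2)))  0xfffffff0
step 11: p <- max(min(s, -7), 9)      0xfffffc00
step 12: s <- (s + 3)                 0xfffffc00
step 13: eval (s < (2 + (tid // 2)))  0xfffffc00
step 14: p <- max(min(s, -7), 9)      0xffff0000
step 15: s <- (s + 3)                 0xffff0000
step 16: eval (s < (2 + (tid // 2)))  0xffff0000
step 17: p <- max(min(s, -7), 9)      0xffc00000
step 18: s <- (s + 3)                 0xffc00000
step 19: eval (s < (2 + (tid // 2)))  0xffc00000
step 20: p <- max(min(s, -7), 9)      0xf0000000
step 21: s <- (s + 3)                 0xf0000000
step 22: eval (s < (2 + (tid // 2)))  0xf0000000
step 23: p <- s                       0xffffffff
step 24: p <- (max(0, s) + s)         0xffffffff

Answer: 25 steps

s: 3,3,3,3,6,6,6,6,6,6,9,9,9,9,9,9,12,12,12,12,12,12,15,15,15,15,15,15,18,18,18,18
p: 6,6,6,6,12,12,12,12,12,12,18,18,18,18,18,18,24,24,24,24,24,24,30,30,30,30,30,30,36,36,36,36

steps = 25; useful = 560; efficiency = 560/800 = 7/10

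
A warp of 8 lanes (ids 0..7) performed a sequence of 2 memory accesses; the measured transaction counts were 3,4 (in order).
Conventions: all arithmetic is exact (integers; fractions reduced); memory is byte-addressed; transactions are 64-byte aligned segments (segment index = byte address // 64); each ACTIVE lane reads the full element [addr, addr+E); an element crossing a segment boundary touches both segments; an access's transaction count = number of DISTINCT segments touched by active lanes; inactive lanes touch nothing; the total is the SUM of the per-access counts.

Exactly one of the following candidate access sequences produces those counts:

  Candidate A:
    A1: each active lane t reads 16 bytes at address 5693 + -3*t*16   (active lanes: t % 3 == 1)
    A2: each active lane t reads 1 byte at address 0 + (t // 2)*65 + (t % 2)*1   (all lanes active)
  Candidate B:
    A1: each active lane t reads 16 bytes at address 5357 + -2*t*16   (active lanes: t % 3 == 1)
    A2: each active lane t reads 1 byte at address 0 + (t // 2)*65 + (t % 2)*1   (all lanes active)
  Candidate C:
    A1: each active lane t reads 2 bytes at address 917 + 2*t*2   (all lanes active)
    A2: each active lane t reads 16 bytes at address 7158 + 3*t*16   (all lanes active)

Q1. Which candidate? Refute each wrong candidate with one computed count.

A: A1 gives 4 transactions, not 3
C: A1 gives 1 transaction, not 3
B: all counts match (3,4)

Answer: B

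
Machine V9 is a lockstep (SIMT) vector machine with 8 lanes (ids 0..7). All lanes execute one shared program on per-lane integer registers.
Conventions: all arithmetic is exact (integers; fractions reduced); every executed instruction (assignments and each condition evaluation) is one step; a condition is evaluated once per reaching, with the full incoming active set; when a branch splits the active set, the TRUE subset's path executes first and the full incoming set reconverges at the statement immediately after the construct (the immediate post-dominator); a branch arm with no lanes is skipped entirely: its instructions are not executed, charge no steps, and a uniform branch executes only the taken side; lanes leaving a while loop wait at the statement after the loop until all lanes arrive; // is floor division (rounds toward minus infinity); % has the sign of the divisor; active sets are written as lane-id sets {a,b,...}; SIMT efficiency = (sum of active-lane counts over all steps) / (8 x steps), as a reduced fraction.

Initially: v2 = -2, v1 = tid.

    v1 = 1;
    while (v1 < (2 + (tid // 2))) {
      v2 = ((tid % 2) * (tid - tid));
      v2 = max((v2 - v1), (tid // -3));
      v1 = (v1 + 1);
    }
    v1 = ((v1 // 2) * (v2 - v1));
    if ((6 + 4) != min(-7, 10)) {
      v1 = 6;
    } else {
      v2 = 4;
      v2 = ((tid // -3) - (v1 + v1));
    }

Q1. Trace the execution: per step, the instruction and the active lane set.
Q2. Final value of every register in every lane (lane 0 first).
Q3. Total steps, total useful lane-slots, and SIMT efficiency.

step 0: v1 <- 1                      {0,1,2,3,4,5,6,7}
step 1: eval (v1 < (2 + (tid // 2))) {0,1,2,3,4,5,6,7}
step 2: v2 <- ((tid % 2) * (tid - tid)) {0,1,2,3,4,5,6,7}
step 3: v2 <- max((v2 - v1), (tid // -3)) {0,1,2,3,4,5,6,7}
step 4: v1 <- (v1 + 1)               {0,1,2,3,4,5,6,7}
step 5: eval (v1 < (2 + (tid // 2))) {0,1,2,3,4,5,6,7}
step 6: v2 <- ((tid % 2) * (tid - tid)) {2,3,4,5,6,7}
step 7: v2 <- max((v2 - v1), (tid // -3)) {2,3,4,5,6,7}
step 8: v1 <- (v1 + 1)               {2,3,4,5,6,7}
step 9: eval (v1 < (2 + (tid // 2))) {2,3,4,5,6,7}
step 10: v2 <- ((tid % 2) * (tid - tid)) {4,5,6,7}
step 11: v2 <- max((v2 - v1), (tid // -3)) {4,5,6,7}
step 12: v1 <- (v1 + 1)               {4,5,6,7}
step 13: eval (v1 < (2 + (tid // 2))) {4,5,6,7}
step 14: v2 <- ((tid % 2) * (tid - tid)) {6,7}
step 15: v2 <- max((v2 - v1), (tid // -3)) {6,7}
step 16: v1 <- (v1 + 1)               {6,7}
step 17: eval (v1 < (2 + (tid // 2))) {6,7}
step 18: v1 <- ((v1 // 2) * (v2 - v1)) {0,1,2,3,4,5,6,7}
step 19: eval ((6 + 4) != min(-7, 10)) {0,1,2,3,4,5,6,7}
step 20: v1 <- 6                      {0,1,2,3,4,5,6,7}

Answer: 21 steps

v2: 0,-1,-1,-1,-2,-2,-2,-3
v1: 6,6,6,6,6,6,6,6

steps = 21; useful = 120; efficiency = 120/168 = 5/7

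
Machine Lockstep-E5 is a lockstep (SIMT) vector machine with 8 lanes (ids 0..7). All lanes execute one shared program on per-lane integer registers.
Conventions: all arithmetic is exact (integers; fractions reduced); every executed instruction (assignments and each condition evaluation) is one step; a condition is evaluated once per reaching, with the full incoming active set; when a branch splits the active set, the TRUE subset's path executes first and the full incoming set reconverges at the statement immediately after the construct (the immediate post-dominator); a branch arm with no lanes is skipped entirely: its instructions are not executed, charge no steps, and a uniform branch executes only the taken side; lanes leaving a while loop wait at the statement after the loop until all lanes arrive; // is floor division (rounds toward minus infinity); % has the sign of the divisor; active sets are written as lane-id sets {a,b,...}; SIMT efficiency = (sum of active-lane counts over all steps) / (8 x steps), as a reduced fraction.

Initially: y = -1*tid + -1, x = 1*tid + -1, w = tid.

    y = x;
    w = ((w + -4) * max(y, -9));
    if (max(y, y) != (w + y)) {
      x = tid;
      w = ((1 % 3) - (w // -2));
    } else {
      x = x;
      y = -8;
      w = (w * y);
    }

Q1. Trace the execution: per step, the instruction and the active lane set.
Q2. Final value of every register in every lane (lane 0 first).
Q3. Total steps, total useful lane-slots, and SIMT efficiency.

step 0: y <- x                       {0,1,2,3,4,5,6,7}
step 1: w <- ((w + -4) * max(y, -9)) {0,1,2,3,4,5,6,7}
step 2: eval (max(y, y) != (w + y))  {0,1,2,3,4,5,6,7}
step 3: x <- tid                     {0,2,3,5,6,7}
step 4: w <- ((1 % 3) - (w // -2))   {0,2,3,5,6,7}
step 5: x <- x                       {1,4}
step 6: y <- -8                      {1,4}
step 7: w <- (w * y)                 {1,4}

Answer: 8 steps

y: -1,-8,1,2,-8,4,5,6
x: 0,0,2,3,3,5,6,7
w: 3,0,0,0,0,3,6,10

steps = 8; useful = 42; efficiency = 42/64 = 21/32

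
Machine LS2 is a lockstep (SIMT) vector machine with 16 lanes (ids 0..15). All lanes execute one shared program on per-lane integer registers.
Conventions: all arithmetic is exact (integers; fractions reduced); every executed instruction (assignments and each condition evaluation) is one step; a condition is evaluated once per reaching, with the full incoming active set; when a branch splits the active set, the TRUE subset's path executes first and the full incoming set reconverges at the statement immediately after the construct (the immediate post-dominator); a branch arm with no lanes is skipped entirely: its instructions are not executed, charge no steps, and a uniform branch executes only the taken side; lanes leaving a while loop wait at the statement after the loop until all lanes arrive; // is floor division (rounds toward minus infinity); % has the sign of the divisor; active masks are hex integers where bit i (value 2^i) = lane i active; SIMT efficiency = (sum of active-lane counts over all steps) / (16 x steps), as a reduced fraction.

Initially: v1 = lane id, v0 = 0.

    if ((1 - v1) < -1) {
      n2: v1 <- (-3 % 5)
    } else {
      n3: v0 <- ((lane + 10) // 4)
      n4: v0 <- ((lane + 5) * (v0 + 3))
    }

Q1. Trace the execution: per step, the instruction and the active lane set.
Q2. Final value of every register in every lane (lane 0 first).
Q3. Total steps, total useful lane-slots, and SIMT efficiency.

step 0: eval ((1 - v1) < -1)         0xffff
step 1: v1 <- (-3 % 5)               0xfff8
step 2: v0 <- ((lane + 10) // 4)     0x0007
step 3: v0 <- ((lane + 5) * (v0 + 3)) 0x0007

Answer: 4 steps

v1: 0,1,2,2,2,2,2,2,2,2,2,2,2,2,2,2
v0: 25,30,42,0,0,0,0,0,0,0,0,0,0,0,0,0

steps = 4; useful = 35; efficiency = 35/64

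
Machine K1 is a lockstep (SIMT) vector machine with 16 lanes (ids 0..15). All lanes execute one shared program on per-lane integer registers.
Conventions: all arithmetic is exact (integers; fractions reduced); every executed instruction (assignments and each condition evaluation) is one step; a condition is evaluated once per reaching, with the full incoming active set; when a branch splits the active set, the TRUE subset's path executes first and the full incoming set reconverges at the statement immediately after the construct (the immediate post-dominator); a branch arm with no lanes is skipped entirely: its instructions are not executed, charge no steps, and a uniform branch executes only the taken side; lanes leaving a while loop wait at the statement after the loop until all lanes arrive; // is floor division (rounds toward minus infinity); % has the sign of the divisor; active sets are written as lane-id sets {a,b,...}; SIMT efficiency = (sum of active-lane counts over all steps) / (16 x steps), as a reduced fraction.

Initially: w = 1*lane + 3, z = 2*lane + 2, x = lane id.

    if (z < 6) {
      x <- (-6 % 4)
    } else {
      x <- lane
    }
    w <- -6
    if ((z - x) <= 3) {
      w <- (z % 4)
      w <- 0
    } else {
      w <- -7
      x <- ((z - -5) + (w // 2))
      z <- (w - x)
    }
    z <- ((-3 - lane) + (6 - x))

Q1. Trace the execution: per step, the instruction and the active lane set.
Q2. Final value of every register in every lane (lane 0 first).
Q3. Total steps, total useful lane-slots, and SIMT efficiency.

step 0: eval (z < 6)                 {0,1,2,3,4,5,6,7,8,9,10,11,12,13,14,15}
step 1: x <- (-6 % 4)                {0,1}
step 2: x <- lane                    {2,3,4,5,6,7,8,9,10,11,12,13,14,15}
step 3: w <- -6                      {0,1,2,3,4,5,6,7,8,9,10,11,12,13,14,15}
step 4: eval ((z - x) <= 3)          {0,1,2,3,4,5,6,7,8,9,10,11,12,13,14,15}
step 5: w <- (z % 4)                 {0,1}
step 6: w <- 0                       {0,1}
step 7: w <- -7                      {2,3,4,5,6,7,8,9,10,11,12,13,14,15}
step 8: x <- ((z - -5) + (w // 2))   {2,3,4,5,6,7,8,9,10,11,12,13,14,15}
step 9: z <- (w - x)                 {2,3,4,5,6,7,8,9,10,11,12,13,14,15}
step 10: z <- ((-3 - lane) + (6 - x)) {0,1,2,3,4,5,6,7,8,9,10,11,12,13,14,15}

Answer: 11 steps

w: 0,0,-7,-7,-7,-7,-7,-7,-7,-7,-7,-7,-7,-7,-7,-7
z: 1,0,-6,-9,-12,-15,-18,-21,-24,-27,-30,-33,-36,-39,-42,-45
x: 2,2,7,9,11,13,15,17,19,21,23,25,27,29,31,33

steps = 11; useful = 126; efficiency = 126/176 = 63/88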